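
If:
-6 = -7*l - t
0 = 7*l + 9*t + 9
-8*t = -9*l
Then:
No Solution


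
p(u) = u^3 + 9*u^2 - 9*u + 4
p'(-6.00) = -9.00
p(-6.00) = 166.00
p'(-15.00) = 396.00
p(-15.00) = -1211.00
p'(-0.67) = -19.71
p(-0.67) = 13.77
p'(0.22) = -4.89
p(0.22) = 2.47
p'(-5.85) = -11.63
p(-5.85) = 164.45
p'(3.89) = 106.42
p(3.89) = 164.04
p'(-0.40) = -15.72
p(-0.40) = 8.98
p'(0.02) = -8.64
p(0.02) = 3.82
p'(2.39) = 51.16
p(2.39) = 47.55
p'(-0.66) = -19.57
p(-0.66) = 13.57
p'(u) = 3*u^2 + 18*u - 9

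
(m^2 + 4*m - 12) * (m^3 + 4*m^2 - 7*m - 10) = m^5 + 8*m^4 - 3*m^3 - 86*m^2 + 44*m + 120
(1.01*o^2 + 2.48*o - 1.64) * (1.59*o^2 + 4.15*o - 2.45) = 1.6059*o^4 + 8.1347*o^3 + 5.2099*o^2 - 12.882*o + 4.018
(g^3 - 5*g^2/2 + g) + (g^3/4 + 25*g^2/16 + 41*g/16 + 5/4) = 5*g^3/4 - 15*g^2/16 + 57*g/16 + 5/4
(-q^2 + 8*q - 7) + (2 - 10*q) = -q^2 - 2*q - 5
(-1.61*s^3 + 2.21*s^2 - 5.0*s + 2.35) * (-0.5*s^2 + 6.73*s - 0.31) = 0.805*s^5 - 11.9403*s^4 + 17.8724*s^3 - 35.5101*s^2 + 17.3655*s - 0.7285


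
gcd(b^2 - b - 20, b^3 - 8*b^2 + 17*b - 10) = b - 5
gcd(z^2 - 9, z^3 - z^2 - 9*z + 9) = z^2 - 9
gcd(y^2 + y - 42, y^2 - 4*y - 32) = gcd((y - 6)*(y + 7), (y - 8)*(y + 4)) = 1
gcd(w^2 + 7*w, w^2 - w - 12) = 1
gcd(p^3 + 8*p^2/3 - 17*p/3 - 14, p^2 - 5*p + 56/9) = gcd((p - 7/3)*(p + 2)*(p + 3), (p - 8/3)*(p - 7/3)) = p - 7/3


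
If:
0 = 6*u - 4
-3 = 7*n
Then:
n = -3/7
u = 2/3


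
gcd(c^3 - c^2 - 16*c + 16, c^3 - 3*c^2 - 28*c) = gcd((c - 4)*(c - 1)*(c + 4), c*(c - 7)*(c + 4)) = c + 4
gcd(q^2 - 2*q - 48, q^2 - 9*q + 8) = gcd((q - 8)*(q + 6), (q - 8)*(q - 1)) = q - 8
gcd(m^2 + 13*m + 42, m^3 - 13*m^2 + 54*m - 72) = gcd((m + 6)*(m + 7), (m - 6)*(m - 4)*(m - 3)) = 1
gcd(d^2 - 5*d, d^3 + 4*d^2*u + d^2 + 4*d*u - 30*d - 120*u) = d - 5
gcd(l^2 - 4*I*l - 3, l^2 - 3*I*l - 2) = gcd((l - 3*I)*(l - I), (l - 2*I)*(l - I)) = l - I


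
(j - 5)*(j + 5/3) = j^2 - 10*j/3 - 25/3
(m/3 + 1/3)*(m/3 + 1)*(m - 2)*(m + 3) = m^4/9 + 5*m^3/9 + m^2/9 - 7*m/3 - 2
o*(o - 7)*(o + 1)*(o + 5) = o^4 - o^3 - 37*o^2 - 35*o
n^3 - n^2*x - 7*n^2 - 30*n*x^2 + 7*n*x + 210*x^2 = (n - 7)*(n - 6*x)*(n + 5*x)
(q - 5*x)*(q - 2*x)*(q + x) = q^3 - 6*q^2*x + 3*q*x^2 + 10*x^3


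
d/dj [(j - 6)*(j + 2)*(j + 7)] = 3*j^2 + 6*j - 40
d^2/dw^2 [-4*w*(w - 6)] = -8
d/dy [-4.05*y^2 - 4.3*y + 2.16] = -8.1*y - 4.3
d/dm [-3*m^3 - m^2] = m*(-9*m - 2)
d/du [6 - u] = -1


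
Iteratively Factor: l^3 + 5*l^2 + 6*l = (l + 2)*(l^2 + 3*l) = (l + 2)*(l + 3)*(l)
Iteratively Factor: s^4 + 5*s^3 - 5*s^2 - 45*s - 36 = (s + 3)*(s^3 + 2*s^2 - 11*s - 12) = (s + 3)*(s + 4)*(s^2 - 2*s - 3) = (s - 3)*(s + 3)*(s + 4)*(s + 1)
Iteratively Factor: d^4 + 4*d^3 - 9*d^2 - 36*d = (d - 3)*(d^3 + 7*d^2 + 12*d) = (d - 3)*(d + 3)*(d^2 + 4*d) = (d - 3)*(d + 3)*(d + 4)*(d)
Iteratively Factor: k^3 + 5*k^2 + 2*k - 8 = (k + 2)*(k^2 + 3*k - 4) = (k + 2)*(k + 4)*(k - 1)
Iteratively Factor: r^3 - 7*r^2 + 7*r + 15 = (r - 3)*(r^2 - 4*r - 5) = (r - 3)*(r + 1)*(r - 5)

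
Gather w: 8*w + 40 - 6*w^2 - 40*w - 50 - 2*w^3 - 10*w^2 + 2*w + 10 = -2*w^3 - 16*w^2 - 30*w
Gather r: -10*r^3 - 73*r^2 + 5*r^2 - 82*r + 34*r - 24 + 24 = -10*r^3 - 68*r^2 - 48*r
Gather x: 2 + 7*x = 7*x + 2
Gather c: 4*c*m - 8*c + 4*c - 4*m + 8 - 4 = c*(4*m - 4) - 4*m + 4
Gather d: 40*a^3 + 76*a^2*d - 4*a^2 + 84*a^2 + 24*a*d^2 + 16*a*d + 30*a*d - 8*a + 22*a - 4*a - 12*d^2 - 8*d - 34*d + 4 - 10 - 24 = 40*a^3 + 80*a^2 + 10*a + d^2*(24*a - 12) + d*(76*a^2 + 46*a - 42) - 30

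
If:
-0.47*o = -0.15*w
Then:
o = 0.319148936170213*w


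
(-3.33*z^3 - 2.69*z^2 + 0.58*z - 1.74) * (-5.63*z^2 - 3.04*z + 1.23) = 18.7479*z^5 + 25.2679*z^4 + 0.8163*z^3 + 4.7243*z^2 + 6.003*z - 2.1402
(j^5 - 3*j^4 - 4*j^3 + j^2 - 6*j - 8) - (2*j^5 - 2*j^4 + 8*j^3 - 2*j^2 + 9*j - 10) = -j^5 - j^4 - 12*j^3 + 3*j^2 - 15*j + 2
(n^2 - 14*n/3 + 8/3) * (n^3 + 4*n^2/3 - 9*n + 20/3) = n^5 - 10*n^4/3 - 113*n^3/9 + 470*n^2/9 - 496*n/9 + 160/9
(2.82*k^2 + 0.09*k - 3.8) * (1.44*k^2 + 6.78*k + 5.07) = 4.0608*k^4 + 19.2492*k^3 + 9.4356*k^2 - 25.3077*k - 19.266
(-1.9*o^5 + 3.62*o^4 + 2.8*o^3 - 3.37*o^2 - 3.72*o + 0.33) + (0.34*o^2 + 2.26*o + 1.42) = -1.9*o^5 + 3.62*o^4 + 2.8*o^3 - 3.03*o^2 - 1.46*o + 1.75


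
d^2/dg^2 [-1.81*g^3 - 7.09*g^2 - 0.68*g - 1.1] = -10.86*g - 14.18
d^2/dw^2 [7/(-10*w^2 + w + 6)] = 14*(-100*w^2 + 10*w + (20*w - 1)^2 + 60)/(-10*w^2 + w + 6)^3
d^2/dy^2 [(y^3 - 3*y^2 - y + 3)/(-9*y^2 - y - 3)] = 2*(80*y^3 - 981*y^2 - 189*y + 102)/(729*y^6 + 243*y^5 + 756*y^4 + 163*y^3 + 252*y^2 + 27*y + 27)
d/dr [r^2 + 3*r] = 2*r + 3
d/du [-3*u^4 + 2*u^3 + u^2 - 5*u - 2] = -12*u^3 + 6*u^2 + 2*u - 5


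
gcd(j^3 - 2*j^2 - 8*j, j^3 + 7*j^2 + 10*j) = j^2 + 2*j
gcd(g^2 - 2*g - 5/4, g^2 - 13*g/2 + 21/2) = 1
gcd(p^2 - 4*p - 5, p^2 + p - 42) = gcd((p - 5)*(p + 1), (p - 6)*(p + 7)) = 1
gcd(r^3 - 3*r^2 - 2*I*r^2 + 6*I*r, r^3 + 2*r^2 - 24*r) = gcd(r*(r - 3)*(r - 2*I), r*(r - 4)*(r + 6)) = r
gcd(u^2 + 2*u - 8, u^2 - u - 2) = u - 2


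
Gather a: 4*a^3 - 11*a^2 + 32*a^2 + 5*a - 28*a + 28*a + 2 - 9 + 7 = 4*a^3 + 21*a^2 + 5*a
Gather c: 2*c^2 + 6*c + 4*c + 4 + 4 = 2*c^2 + 10*c + 8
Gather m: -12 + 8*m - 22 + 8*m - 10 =16*m - 44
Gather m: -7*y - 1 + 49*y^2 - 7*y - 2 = 49*y^2 - 14*y - 3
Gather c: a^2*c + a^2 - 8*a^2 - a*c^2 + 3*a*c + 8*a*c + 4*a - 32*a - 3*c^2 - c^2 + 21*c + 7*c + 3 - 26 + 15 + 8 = -7*a^2 - 28*a + c^2*(-a - 4) + c*(a^2 + 11*a + 28)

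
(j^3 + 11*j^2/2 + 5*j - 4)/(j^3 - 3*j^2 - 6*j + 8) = (j^2 + 7*j/2 - 2)/(j^2 - 5*j + 4)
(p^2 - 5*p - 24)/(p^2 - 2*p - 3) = (-p^2 + 5*p + 24)/(-p^2 + 2*p + 3)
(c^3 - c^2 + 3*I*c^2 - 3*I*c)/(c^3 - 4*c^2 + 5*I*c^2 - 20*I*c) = (c^2 + c*(-1 + 3*I) - 3*I)/(c^2 + c*(-4 + 5*I) - 20*I)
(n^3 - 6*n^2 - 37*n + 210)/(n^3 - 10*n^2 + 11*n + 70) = (n + 6)/(n + 2)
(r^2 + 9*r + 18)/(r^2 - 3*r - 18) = (r + 6)/(r - 6)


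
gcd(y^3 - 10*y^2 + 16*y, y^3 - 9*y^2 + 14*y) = y^2 - 2*y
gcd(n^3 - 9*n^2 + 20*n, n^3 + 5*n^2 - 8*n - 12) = 1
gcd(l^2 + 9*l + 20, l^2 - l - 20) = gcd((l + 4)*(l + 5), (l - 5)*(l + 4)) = l + 4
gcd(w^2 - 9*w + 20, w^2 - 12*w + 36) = 1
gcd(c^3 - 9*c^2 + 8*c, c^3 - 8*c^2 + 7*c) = c^2 - c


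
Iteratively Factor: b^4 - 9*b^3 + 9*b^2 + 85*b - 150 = (b - 5)*(b^3 - 4*b^2 - 11*b + 30) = (b - 5)*(b - 2)*(b^2 - 2*b - 15) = (b - 5)*(b - 2)*(b + 3)*(b - 5)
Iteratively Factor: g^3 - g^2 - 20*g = (g)*(g^2 - g - 20) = g*(g - 5)*(g + 4)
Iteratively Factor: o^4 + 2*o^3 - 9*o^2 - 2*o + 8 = (o + 1)*(o^3 + o^2 - 10*o + 8) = (o - 1)*(o + 1)*(o^2 + 2*o - 8) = (o - 1)*(o + 1)*(o + 4)*(o - 2)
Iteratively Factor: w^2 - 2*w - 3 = (w + 1)*(w - 3)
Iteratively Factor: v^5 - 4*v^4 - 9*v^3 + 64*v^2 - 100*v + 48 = (v + 4)*(v^4 - 8*v^3 + 23*v^2 - 28*v + 12) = (v - 2)*(v + 4)*(v^3 - 6*v^2 + 11*v - 6) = (v - 2)*(v - 1)*(v + 4)*(v^2 - 5*v + 6) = (v - 2)^2*(v - 1)*(v + 4)*(v - 3)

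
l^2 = l^2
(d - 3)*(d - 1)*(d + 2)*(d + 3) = d^4 + d^3 - 11*d^2 - 9*d + 18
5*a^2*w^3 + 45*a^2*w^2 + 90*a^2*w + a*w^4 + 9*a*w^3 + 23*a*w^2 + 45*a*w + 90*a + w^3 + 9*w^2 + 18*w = (5*a + w)*(w + 3)*(w + 6)*(a*w + 1)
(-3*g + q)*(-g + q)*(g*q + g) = 3*g^3*q + 3*g^3 - 4*g^2*q^2 - 4*g^2*q + g*q^3 + g*q^2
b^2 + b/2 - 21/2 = (b - 3)*(b + 7/2)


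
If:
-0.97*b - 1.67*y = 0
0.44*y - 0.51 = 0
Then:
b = -2.00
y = 1.16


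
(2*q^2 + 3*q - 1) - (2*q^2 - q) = 4*q - 1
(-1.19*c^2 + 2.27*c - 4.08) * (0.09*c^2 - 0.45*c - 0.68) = -0.1071*c^4 + 0.7398*c^3 - 0.5795*c^2 + 0.2924*c + 2.7744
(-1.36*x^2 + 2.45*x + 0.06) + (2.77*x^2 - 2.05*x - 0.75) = 1.41*x^2 + 0.4*x - 0.69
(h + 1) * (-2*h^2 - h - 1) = -2*h^3 - 3*h^2 - 2*h - 1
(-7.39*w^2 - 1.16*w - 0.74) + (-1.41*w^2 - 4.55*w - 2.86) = -8.8*w^2 - 5.71*w - 3.6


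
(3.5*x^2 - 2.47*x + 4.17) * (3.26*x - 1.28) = 11.41*x^3 - 12.5322*x^2 + 16.7558*x - 5.3376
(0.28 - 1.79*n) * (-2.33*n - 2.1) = 4.1707*n^2 + 3.1066*n - 0.588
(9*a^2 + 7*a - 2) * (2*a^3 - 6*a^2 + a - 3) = 18*a^5 - 40*a^4 - 37*a^3 - 8*a^2 - 23*a + 6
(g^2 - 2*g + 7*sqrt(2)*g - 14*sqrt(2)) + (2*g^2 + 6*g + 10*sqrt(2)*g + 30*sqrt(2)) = 3*g^2 + 4*g + 17*sqrt(2)*g + 16*sqrt(2)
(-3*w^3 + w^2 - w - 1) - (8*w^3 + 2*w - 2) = -11*w^3 + w^2 - 3*w + 1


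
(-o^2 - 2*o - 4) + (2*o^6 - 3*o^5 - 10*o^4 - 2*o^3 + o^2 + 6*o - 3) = 2*o^6 - 3*o^5 - 10*o^4 - 2*o^3 + 4*o - 7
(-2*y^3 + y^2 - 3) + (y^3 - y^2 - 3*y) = -y^3 - 3*y - 3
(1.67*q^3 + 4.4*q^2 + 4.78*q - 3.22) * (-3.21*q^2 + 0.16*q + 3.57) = -5.3607*q^5 - 13.8568*q^4 - 8.6779*q^3 + 26.809*q^2 + 16.5494*q - 11.4954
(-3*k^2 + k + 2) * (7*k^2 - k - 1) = -21*k^4 + 10*k^3 + 16*k^2 - 3*k - 2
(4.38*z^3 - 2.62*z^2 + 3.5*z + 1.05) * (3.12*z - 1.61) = 13.6656*z^4 - 15.2262*z^3 + 15.1382*z^2 - 2.359*z - 1.6905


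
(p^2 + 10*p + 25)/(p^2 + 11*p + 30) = (p + 5)/(p + 6)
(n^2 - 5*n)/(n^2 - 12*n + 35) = n/(n - 7)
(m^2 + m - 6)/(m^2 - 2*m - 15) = (m - 2)/(m - 5)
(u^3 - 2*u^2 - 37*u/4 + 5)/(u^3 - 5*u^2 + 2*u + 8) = (u^2 + 2*u - 5/4)/(u^2 - u - 2)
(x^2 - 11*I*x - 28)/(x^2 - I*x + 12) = (x - 7*I)/(x + 3*I)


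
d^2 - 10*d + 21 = (d - 7)*(d - 3)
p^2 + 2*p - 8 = (p - 2)*(p + 4)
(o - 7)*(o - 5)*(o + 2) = o^3 - 10*o^2 + 11*o + 70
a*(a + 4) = a^2 + 4*a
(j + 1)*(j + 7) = j^2 + 8*j + 7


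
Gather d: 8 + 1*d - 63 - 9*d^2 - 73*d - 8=-9*d^2 - 72*d - 63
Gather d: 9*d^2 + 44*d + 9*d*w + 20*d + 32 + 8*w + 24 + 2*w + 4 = 9*d^2 + d*(9*w + 64) + 10*w + 60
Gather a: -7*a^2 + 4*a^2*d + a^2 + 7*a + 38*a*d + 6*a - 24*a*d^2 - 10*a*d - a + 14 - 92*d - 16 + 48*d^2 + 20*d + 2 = a^2*(4*d - 6) + a*(-24*d^2 + 28*d + 12) + 48*d^2 - 72*d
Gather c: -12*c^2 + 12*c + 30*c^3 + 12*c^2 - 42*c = 30*c^3 - 30*c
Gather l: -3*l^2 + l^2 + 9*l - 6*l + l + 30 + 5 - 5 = -2*l^2 + 4*l + 30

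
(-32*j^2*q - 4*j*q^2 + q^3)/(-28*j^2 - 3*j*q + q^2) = q*(-8*j + q)/(-7*j + q)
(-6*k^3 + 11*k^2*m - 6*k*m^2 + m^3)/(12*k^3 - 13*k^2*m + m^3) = (-2*k + m)/(4*k + m)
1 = 1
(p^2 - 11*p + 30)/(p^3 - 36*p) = (p - 5)/(p*(p + 6))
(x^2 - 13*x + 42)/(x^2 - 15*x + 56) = (x - 6)/(x - 8)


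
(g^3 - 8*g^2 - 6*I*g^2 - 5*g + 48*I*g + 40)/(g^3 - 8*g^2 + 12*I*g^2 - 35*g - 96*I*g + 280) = (g^2 - 6*I*g - 5)/(g^2 + 12*I*g - 35)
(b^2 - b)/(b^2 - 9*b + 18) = b*(b - 1)/(b^2 - 9*b + 18)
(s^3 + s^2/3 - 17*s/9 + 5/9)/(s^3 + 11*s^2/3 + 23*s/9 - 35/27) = 3*(s - 1)/(3*s + 7)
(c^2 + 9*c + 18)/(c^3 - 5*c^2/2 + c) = 2*(c^2 + 9*c + 18)/(c*(2*c^2 - 5*c + 2))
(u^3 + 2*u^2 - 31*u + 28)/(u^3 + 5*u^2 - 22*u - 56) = (u - 1)/(u + 2)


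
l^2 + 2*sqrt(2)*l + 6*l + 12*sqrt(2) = (l + 6)*(l + 2*sqrt(2))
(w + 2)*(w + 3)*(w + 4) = w^3 + 9*w^2 + 26*w + 24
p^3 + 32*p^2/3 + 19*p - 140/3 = (p - 4/3)*(p + 5)*(p + 7)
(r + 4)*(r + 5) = r^2 + 9*r + 20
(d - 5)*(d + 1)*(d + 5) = d^3 + d^2 - 25*d - 25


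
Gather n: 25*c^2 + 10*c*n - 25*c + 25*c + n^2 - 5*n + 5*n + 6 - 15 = 25*c^2 + 10*c*n + n^2 - 9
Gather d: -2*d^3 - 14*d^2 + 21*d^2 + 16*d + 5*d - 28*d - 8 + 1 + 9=-2*d^3 + 7*d^2 - 7*d + 2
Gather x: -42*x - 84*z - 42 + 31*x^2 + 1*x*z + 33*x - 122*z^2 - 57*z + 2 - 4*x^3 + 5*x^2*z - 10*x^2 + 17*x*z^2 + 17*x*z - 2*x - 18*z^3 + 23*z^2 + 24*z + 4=-4*x^3 + x^2*(5*z + 21) + x*(17*z^2 + 18*z - 11) - 18*z^3 - 99*z^2 - 117*z - 36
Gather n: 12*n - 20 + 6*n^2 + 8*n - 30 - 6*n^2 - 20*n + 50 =0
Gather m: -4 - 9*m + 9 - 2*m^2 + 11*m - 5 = -2*m^2 + 2*m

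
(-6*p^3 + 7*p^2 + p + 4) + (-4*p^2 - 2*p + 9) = -6*p^3 + 3*p^2 - p + 13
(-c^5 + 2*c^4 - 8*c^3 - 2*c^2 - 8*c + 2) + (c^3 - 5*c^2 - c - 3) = -c^5 + 2*c^4 - 7*c^3 - 7*c^2 - 9*c - 1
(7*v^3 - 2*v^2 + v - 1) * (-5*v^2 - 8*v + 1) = -35*v^5 - 46*v^4 + 18*v^3 - 5*v^2 + 9*v - 1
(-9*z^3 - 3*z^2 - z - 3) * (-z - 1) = 9*z^4 + 12*z^3 + 4*z^2 + 4*z + 3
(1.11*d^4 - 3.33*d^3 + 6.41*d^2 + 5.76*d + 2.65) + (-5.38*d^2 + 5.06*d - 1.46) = 1.11*d^4 - 3.33*d^3 + 1.03*d^2 + 10.82*d + 1.19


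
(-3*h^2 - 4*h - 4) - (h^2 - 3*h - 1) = -4*h^2 - h - 3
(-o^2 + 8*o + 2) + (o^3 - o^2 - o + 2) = o^3 - 2*o^2 + 7*o + 4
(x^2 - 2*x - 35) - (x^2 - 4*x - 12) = 2*x - 23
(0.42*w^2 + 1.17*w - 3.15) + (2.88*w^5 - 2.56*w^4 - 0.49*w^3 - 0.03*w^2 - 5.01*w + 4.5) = 2.88*w^5 - 2.56*w^4 - 0.49*w^3 + 0.39*w^2 - 3.84*w + 1.35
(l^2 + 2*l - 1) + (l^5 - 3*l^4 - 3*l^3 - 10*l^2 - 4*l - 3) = l^5 - 3*l^4 - 3*l^3 - 9*l^2 - 2*l - 4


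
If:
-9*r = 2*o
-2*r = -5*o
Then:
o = 0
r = 0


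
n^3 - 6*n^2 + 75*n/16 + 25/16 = (n - 5)*(n - 5/4)*(n + 1/4)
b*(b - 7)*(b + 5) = b^3 - 2*b^2 - 35*b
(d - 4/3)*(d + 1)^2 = d^3 + 2*d^2/3 - 5*d/3 - 4/3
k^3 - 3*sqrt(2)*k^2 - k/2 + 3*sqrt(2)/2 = (k - 3*sqrt(2))*(k - sqrt(2)/2)*(k + sqrt(2)/2)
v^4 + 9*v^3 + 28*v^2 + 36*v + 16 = (v + 1)*(v + 2)^2*(v + 4)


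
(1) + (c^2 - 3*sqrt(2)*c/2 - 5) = c^2 - 3*sqrt(2)*c/2 - 4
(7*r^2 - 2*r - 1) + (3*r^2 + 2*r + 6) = 10*r^2 + 5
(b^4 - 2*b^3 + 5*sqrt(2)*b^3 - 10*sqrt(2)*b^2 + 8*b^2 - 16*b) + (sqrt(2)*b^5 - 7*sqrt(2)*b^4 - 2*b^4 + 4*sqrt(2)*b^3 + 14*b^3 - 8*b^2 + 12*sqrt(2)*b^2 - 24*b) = sqrt(2)*b^5 - 7*sqrt(2)*b^4 - b^4 + 12*b^3 + 9*sqrt(2)*b^3 + 2*sqrt(2)*b^2 - 40*b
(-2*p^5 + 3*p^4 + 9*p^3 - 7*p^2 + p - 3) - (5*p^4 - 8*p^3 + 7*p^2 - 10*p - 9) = -2*p^5 - 2*p^4 + 17*p^3 - 14*p^2 + 11*p + 6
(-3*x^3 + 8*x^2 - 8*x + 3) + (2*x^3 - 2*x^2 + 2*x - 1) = -x^3 + 6*x^2 - 6*x + 2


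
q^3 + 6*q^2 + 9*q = q*(q + 3)^2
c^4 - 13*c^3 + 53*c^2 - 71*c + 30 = (c - 6)*(c - 5)*(c - 1)^2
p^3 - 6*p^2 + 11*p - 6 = (p - 3)*(p - 2)*(p - 1)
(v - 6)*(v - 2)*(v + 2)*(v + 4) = v^4 - 2*v^3 - 28*v^2 + 8*v + 96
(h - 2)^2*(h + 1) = h^3 - 3*h^2 + 4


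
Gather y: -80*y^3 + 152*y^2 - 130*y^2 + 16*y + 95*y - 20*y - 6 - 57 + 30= -80*y^3 + 22*y^2 + 91*y - 33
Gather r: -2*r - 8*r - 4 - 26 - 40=-10*r - 70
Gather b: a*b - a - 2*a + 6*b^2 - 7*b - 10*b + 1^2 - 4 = -3*a + 6*b^2 + b*(a - 17) - 3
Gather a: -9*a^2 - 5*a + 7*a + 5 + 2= -9*a^2 + 2*a + 7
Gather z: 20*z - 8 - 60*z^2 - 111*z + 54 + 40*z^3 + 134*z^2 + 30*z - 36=40*z^3 + 74*z^2 - 61*z + 10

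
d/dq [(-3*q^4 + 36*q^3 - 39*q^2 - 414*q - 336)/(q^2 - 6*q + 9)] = 6*(-q^4 + 12*q^3 - 54*q^2 + 108*q + 319)/(q^3 - 9*q^2 + 27*q - 27)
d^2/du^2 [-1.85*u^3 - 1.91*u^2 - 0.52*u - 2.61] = -11.1*u - 3.82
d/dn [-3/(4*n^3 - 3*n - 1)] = 9*(4*n^2 - 1)/(-4*n^3 + 3*n + 1)^2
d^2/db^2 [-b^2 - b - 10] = -2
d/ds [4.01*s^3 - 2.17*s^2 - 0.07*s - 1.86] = 12.03*s^2 - 4.34*s - 0.07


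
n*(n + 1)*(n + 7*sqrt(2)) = n^3 + n^2 + 7*sqrt(2)*n^2 + 7*sqrt(2)*n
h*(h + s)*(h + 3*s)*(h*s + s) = h^4*s + 4*h^3*s^2 + h^3*s + 3*h^2*s^3 + 4*h^2*s^2 + 3*h*s^3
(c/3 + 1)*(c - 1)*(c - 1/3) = c^3/3 + 5*c^2/9 - 11*c/9 + 1/3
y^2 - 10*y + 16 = (y - 8)*(y - 2)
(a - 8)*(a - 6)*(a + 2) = a^3 - 12*a^2 + 20*a + 96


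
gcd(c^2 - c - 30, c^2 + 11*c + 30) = c + 5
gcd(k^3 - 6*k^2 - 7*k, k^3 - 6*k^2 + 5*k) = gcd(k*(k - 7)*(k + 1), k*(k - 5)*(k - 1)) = k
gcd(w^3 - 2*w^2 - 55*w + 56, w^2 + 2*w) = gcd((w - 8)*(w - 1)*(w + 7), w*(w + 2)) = 1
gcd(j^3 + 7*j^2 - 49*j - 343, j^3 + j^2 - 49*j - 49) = j^2 - 49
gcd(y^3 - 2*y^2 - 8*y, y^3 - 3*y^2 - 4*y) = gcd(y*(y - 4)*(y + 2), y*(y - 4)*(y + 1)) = y^2 - 4*y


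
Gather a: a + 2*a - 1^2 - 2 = 3*a - 3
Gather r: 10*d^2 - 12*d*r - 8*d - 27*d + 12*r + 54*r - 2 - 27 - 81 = 10*d^2 - 35*d + r*(66 - 12*d) - 110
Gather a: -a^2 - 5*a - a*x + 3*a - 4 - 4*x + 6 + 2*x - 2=-a^2 + a*(-x - 2) - 2*x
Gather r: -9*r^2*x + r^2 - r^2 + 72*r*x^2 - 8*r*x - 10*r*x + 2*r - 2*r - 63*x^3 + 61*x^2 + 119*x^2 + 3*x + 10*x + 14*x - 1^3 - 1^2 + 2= -9*r^2*x + r*(72*x^2 - 18*x) - 63*x^3 + 180*x^2 + 27*x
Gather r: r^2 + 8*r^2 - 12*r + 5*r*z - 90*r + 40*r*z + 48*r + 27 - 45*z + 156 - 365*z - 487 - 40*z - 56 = 9*r^2 + r*(45*z - 54) - 450*z - 360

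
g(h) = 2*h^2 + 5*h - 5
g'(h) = 4*h + 5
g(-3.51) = 2.09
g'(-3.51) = -9.04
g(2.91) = 26.49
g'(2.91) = 16.64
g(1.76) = 10.00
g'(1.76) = 12.04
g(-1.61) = -7.87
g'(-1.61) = -1.44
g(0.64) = -0.98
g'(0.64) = 7.56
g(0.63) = -1.06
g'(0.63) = 7.52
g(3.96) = 46.16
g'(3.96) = 20.84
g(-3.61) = 3.01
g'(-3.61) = -9.44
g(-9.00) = 112.00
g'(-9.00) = -31.00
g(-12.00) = 223.00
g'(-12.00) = -43.00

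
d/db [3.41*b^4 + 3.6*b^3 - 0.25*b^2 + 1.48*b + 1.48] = 13.64*b^3 + 10.8*b^2 - 0.5*b + 1.48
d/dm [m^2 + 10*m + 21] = 2*m + 10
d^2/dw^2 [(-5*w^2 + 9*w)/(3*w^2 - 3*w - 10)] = 4*(18*w^3 - 225*w^2 + 405*w - 385)/(27*w^6 - 81*w^5 - 189*w^4 + 513*w^3 + 630*w^2 - 900*w - 1000)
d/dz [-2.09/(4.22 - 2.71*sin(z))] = -5.6639*cos(z)/(2.71*sin(z) - 4.22)^2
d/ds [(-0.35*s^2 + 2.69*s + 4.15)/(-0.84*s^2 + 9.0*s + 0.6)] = (-0.8904*s^2 + 6.552*s - 35.736)/(0.7056*s^4 - 15.12*s^3 + 79.992*s^2 + 10.8*s + 0.36)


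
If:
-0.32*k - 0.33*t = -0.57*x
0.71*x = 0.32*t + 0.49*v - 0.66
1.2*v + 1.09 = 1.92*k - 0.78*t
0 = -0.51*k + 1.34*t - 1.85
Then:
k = 7.28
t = 4.15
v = 8.04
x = 6.49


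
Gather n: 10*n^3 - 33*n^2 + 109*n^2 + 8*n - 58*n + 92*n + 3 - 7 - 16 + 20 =10*n^3 + 76*n^2 + 42*n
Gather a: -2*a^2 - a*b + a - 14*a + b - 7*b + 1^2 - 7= -2*a^2 + a*(-b - 13) - 6*b - 6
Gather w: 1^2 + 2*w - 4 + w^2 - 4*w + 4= w^2 - 2*w + 1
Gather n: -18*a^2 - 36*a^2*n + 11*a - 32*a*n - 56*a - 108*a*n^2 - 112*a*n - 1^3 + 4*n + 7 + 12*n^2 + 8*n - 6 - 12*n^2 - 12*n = -18*a^2 - 108*a*n^2 - 45*a + n*(-36*a^2 - 144*a)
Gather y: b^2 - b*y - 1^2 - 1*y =b^2 + y*(-b - 1) - 1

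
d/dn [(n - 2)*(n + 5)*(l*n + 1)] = 3*l*n^2 + 6*l*n - 10*l + 2*n + 3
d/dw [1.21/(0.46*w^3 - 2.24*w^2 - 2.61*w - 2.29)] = (-1.6698*w^2 + 5.4208*w + 3.1581)/(-0.46*w^3 + 2.24*w^2 + 2.61*w + 2.29)^2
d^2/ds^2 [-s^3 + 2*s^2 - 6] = 4 - 6*s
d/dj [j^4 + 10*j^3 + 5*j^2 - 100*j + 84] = 4*j^3 + 30*j^2 + 10*j - 100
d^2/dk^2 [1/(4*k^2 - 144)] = 3*(k^2 + 12)/(2*(k^2 - 36)^3)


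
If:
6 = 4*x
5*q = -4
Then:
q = -4/5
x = 3/2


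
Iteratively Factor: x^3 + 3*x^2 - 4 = (x + 2)*(x^2 + x - 2) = (x - 1)*(x + 2)*(x + 2)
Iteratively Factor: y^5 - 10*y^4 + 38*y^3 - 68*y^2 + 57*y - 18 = (y - 3)*(y^4 - 7*y^3 + 17*y^2 - 17*y + 6) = (y - 3)^2*(y^3 - 4*y^2 + 5*y - 2) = (y - 3)^2*(y - 1)*(y^2 - 3*y + 2) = (y - 3)^2*(y - 2)*(y - 1)*(y - 1)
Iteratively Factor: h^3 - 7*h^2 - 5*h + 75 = (h + 3)*(h^2 - 10*h + 25) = (h - 5)*(h + 3)*(h - 5)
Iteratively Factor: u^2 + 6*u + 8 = (u + 2)*(u + 4)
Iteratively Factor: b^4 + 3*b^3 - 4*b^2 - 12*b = (b + 2)*(b^3 + b^2 - 6*b) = (b + 2)*(b + 3)*(b^2 - 2*b) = b*(b + 2)*(b + 3)*(b - 2)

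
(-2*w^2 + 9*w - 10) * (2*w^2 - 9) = -4*w^4 + 18*w^3 - 2*w^2 - 81*w + 90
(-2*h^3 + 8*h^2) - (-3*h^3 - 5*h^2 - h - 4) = h^3 + 13*h^2 + h + 4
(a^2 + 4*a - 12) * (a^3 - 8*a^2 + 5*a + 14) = a^5 - 4*a^4 - 39*a^3 + 130*a^2 - 4*a - 168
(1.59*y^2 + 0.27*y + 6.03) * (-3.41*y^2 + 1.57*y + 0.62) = -5.4219*y^4 + 1.5756*y^3 - 19.1526*y^2 + 9.6345*y + 3.7386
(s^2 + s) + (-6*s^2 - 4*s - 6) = -5*s^2 - 3*s - 6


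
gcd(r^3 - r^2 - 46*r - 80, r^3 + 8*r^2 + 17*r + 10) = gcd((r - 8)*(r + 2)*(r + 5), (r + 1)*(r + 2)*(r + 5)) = r^2 + 7*r + 10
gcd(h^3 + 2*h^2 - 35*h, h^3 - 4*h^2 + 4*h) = h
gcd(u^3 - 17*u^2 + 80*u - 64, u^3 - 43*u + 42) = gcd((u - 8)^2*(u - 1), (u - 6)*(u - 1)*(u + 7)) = u - 1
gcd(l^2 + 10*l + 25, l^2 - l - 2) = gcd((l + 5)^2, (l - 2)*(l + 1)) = 1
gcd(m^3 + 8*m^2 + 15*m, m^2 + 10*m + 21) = m + 3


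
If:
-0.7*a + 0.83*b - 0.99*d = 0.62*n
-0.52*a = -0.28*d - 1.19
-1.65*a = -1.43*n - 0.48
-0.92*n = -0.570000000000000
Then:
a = 0.83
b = -2.07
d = -2.71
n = 0.62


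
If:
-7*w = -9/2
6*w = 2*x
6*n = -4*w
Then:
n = -3/7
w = 9/14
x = 27/14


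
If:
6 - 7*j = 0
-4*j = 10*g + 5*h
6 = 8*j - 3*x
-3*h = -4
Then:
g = -106/105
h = 4/3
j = 6/7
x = 2/7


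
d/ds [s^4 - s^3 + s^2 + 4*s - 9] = 4*s^3 - 3*s^2 + 2*s + 4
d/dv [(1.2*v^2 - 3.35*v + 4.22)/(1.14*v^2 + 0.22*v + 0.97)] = (4.083*v^2 - 7.2936*v - 4.1779)/(1.2996*v^4 + 0.5016*v^3 + 2.26*v^2 + 0.4268*v + 0.9409)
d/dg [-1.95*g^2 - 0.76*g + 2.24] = -3.9*g - 0.76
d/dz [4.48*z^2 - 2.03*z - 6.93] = 8.96*z - 2.03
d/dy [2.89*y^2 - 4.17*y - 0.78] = 5.78*y - 4.17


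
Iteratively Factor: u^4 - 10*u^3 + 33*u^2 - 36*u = (u - 3)*(u^3 - 7*u^2 + 12*u) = (u - 3)^2*(u^2 - 4*u) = u*(u - 3)^2*(u - 4)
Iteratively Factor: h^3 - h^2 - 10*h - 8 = (h - 4)*(h^2 + 3*h + 2) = (h - 4)*(h + 1)*(h + 2)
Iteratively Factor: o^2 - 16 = (o + 4)*(o - 4)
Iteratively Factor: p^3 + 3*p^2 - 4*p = (p + 4)*(p^2 - p) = (p - 1)*(p + 4)*(p)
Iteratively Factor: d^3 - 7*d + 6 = (d + 3)*(d^2 - 3*d + 2) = (d - 1)*(d + 3)*(d - 2)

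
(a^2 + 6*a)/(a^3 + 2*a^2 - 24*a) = 1/(a - 4)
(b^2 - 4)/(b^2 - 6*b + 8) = (b + 2)/(b - 4)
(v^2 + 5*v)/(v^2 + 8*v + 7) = v*(v + 5)/(v^2 + 8*v + 7)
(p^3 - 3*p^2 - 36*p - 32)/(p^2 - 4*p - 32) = p + 1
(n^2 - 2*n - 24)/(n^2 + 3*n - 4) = (n - 6)/(n - 1)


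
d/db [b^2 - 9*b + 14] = 2*b - 9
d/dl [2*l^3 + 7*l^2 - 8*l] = 6*l^2 + 14*l - 8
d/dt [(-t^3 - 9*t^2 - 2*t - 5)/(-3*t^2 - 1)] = (3*t^4 - 3*t^2 - 12*t + 2)/(9*t^4 + 6*t^2 + 1)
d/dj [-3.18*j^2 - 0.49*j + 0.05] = -6.36*j - 0.49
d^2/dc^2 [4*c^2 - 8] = 8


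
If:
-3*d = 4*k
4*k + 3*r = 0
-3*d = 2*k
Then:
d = 0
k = 0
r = 0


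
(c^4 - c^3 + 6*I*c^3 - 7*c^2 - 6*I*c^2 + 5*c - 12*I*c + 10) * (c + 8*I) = c^5 - c^4 + 14*I*c^4 - 55*c^3 - 14*I*c^3 + 53*c^2 - 68*I*c^2 + 106*c + 40*I*c + 80*I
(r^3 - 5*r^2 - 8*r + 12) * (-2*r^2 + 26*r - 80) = -2*r^5 + 36*r^4 - 194*r^3 + 168*r^2 + 952*r - 960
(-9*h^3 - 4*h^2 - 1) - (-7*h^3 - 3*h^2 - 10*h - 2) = -2*h^3 - h^2 + 10*h + 1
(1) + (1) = 2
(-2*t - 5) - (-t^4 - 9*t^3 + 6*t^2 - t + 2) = t^4 + 9*t^3 - 6*t^2 - t - 7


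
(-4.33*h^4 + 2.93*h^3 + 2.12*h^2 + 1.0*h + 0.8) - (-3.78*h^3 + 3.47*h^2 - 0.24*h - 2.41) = -4.33*h^4 + 6.71*h^3 - 1.35*h^2 + 1.24*h + 3.21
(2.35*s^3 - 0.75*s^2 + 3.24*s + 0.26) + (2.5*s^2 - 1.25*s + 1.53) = 2.35*s^3 + 1.75*s^2 + 1.99*s + 1.79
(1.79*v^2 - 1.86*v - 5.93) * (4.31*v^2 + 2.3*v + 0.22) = 7.7149*v^4 - 3.8996*v^3 - 29.4425*v^2 - 14.0482*v - 1.3046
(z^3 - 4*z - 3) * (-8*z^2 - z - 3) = -8*z^5 - z^4 + 29*z^3 + 28*z^2 + 15*z + 9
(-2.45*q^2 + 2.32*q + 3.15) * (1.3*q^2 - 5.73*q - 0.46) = -3.185*q^4 + 17.0545*q^3 - 8.0716*q^2 - 19.1167*q - 1.449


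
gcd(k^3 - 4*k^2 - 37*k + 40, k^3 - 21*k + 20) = k^2 + 4*k - 5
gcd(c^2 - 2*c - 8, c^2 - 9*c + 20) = c - 4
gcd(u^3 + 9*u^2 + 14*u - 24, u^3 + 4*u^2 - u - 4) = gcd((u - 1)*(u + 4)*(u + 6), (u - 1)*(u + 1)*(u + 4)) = u^2 + 3*u - 4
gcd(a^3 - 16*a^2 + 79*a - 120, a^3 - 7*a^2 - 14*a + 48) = a - 8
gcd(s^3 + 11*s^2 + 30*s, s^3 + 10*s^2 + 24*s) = s^2 + 6*s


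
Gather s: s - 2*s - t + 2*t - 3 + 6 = -s + t + 3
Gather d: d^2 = d^2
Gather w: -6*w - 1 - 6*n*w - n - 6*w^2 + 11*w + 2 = -n - 6*w^2 + w*(5 - 6*n) + 1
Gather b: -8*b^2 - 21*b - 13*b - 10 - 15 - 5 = -8*b^2 - 34*b - 30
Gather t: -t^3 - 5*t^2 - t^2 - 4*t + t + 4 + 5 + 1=-t^3 - 6*t^2 - 3*t + 10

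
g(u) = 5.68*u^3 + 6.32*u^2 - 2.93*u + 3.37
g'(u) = 17.04*u^2 + 12.64*u - 2.93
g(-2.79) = -62.62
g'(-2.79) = 94.45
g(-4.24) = -303.55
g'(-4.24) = 249.81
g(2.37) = 107.54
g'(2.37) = 122.74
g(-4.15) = -281.59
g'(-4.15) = 238.09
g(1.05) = 13.84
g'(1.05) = 29.13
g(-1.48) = 3.14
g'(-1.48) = 15.69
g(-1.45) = 3.59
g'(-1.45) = 14.57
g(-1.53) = 2.30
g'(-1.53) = 17.62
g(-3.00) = -84.32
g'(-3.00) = 112.51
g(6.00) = 1440.19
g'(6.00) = 686.35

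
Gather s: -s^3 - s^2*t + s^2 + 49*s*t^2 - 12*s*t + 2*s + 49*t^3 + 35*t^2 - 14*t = -s^3 + s^2*(1 - t) + s*(49*t^2 - 12*t + 2) + 49*t^3 + 35*t^2 - 14*t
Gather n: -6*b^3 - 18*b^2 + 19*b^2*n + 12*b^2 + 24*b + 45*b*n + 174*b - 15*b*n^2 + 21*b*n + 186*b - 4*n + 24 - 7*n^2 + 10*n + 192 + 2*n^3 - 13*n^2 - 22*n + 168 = -6*b^3 - 6*b^2 + 384*b + 2*n^3 + n^2*(-15*b - 20) + n*(19*b^2 + 66*b - 16) + 384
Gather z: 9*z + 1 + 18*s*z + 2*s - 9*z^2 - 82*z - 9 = 2*s - 9*z^2 + z*(18*s - 73) - 8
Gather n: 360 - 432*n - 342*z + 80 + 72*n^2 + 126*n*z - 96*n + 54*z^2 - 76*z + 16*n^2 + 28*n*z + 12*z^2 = 88*n^2 + n*(154*z - 528) + 66*z^2 - 418*z + 440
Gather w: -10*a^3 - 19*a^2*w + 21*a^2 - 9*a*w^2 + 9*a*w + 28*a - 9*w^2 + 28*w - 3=-10*a^3 + 21*a^2 + 28*a + w^2*(-9*a - 9) + w*(-19*a^2 + 9*a + 28) - 3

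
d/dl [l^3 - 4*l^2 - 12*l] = 3*l^2 - 8*l - 12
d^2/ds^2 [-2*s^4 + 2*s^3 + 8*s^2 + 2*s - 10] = -24*s^2 + 12*s + 16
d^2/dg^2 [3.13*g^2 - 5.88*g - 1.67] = 6.26000000000000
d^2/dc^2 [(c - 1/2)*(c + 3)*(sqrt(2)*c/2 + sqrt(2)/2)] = sqrt(2)*(6*c + 7)/2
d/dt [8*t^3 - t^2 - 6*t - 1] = 24*t^2 - 2*t - 6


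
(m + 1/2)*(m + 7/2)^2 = m^3 + 15*m^2/2 + 63*m/4 + 49/8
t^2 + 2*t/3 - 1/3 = (t - 1/3)*(t + 1)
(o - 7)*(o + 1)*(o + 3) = o^3 - 3*o^2 - 25*o - 21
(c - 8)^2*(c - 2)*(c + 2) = c^4 - 16*c^3 + 60*c^2 + 64*c - 256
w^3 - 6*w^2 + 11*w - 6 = (w - 3)*(w - 2)*(w - 1)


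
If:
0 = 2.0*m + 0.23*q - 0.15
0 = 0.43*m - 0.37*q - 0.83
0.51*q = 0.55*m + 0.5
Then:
No Solution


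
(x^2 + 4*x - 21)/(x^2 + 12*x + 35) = (x - 3)/(x + 5)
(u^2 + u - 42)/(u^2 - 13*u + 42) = (u + 7)/(u - 7)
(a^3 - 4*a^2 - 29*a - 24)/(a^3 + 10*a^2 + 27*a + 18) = (a - 8)/(a + 6)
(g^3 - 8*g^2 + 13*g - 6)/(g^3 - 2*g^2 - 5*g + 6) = (g^2 - 7*g + 6)/(g^2 - g - 6)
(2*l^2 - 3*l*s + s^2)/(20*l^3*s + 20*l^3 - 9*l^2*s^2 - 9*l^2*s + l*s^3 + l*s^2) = (2*l^2 - 3*l*s + s^2)/(l*(20*l^2*s + 20*l^2 - 9*l*s^2 - 9*l*s + s^3 + s^2))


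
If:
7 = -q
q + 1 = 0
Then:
No Solution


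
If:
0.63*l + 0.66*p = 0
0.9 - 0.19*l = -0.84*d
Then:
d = -0.236961451247166*p - 1.07142857142857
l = -1.04761904761905*p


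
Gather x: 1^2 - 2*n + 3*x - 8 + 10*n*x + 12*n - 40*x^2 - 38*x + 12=10*n - 40*x^2 + x*(10*n - 35) + 5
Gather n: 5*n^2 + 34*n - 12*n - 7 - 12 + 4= 5*n^2 + 22*n - 15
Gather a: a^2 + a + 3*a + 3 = a^2 + 4*a + 3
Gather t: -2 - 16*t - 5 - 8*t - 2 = -24*t - 9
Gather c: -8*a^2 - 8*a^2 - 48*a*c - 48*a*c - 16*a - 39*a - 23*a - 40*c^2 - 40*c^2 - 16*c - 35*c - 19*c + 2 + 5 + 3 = -16*a^2 - 78*a - 80*c^2 + c*(-96*a - 70) + 10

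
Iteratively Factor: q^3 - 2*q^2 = (q)*(q^2 - 2*q) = q*(q - 2)*(q)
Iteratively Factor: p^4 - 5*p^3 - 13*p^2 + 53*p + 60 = (p - 5)*(p^3 - 13*p - 12) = (p - 5)*(p - 4)*(p^2 + 4*p + 3) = (p - 5)*(p - 4)*(p + 1)*(p + 3)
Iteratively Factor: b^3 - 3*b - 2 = (b + 1)*(b^2 - b - 2) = (b + 1)^2*(b - 2)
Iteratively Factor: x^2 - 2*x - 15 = (x + 3)*(x - 5)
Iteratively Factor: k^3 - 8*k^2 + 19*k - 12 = (k - 3)*(k^2 - 5*k + 4) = (k - 3)*(k - 1)*(k - 4)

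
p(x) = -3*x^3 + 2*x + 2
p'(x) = 2 - 9*x^2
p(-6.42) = 782.99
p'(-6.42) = -368.95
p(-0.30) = 1.48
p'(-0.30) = 1.19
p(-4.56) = 277.34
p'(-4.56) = -185.14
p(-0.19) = 1.64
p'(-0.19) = 1.68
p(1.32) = -2.26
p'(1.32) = -13.68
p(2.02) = -18.69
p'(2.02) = -34.72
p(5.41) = -462.20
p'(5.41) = -261.41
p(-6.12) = 677.42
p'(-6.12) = -335.09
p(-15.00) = 10097.00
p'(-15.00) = -2023.00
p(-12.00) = 5162.00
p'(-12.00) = -1294.00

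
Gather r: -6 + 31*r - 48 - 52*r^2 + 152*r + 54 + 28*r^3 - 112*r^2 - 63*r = 28*r^3 - 164*r^2 + 120*r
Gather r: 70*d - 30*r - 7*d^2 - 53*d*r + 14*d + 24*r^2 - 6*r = -7*d^2 + 84*d + 24*r^2 + r*(-53*d - 36)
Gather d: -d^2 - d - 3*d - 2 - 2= -d^2 - 4*d - 4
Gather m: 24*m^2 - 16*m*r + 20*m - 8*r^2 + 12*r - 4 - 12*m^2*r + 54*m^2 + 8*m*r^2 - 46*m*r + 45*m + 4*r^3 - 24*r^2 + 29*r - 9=m^2*(78 - 12*r) + m*(8*r^2 - 62*r + 65) + 4*r^3 - 32*r^2 + 41*r - 13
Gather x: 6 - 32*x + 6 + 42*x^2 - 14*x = 42*x^2 - 46*x + 12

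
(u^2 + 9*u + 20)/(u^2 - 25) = (u + 4)/(u - 5)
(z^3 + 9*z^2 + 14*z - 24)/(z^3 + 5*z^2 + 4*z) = (z^2 + 5*z - 6)/(z*(z + 1))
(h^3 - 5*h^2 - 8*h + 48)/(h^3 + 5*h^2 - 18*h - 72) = (h - 4)/(h + 6)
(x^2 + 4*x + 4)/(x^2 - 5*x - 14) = (x + 2)/(x - 7)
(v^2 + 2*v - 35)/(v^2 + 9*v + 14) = (v - 5)/(v + 2)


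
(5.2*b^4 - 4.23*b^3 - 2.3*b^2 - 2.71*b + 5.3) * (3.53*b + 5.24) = 18.356*b^5 + 12.3161*b^4 - 30.2842*b^3 - 21.6183*b^2 + 4.5086*b + 27.772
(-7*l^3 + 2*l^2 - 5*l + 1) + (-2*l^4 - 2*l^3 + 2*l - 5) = -2*l^4 - 9*l^3 + 2*l^2 - 3*l - 4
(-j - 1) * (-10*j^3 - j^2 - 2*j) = 10*j^4 + 11*j^3 + 3*j^2 + 2*j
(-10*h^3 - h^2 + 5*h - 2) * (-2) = 20*h^3 + 2*h^2 - 10*h + 4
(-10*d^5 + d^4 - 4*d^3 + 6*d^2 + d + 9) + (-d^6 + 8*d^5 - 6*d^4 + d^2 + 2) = -d^6 - 2*d^5 - 5*d^4 - 4*d^3 + 7*d^2 + d + 11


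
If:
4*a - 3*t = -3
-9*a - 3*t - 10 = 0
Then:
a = -1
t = -1/3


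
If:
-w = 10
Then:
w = -10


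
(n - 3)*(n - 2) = n^2 - 5*n + 6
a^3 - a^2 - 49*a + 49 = (a - 7)*(a - 1)*(a + 7)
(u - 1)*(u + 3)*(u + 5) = u^3 + 7*u^2 + 7*u - 15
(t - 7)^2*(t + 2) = t^3 - 12*t^2 + 21*t + 98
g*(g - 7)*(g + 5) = g^3 - 2*g^2 - 35*g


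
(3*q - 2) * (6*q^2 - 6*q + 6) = 18*q^3 - 30*q^2 + 30*q - 12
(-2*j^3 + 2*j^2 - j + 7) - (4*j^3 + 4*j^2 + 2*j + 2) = -6*j^3 - 2*j^2 - 3*j + 5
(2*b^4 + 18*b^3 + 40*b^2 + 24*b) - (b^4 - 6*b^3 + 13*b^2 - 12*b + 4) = b^4 + 24*b^3 + 27*b^2 + 36*b - 4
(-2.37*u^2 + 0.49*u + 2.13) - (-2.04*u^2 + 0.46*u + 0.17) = -0.33*u^2 + 0.03*u + 1.96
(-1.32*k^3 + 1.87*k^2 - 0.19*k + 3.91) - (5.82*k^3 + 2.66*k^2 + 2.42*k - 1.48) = -7.14*k^3 - 0.79*k^2 - 2.61*k + 5.39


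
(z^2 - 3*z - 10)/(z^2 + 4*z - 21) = (z^2 - 3*z - 10)/(z^2 + 4*z - 21)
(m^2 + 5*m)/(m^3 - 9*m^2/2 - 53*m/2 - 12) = 2*m*(m + 5)/(2*m^3 - 9*m^2 - 53*m - 24)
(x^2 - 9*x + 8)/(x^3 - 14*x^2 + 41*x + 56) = (x - 1)/(x^2 - 6*x - 7)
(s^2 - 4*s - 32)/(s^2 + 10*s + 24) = (s - 8)/(s + 6)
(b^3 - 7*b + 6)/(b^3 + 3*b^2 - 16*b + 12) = (b + 3)/(b + 6)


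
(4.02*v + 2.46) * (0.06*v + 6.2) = 0.2412*v^2 + 25.0716*v + 15.252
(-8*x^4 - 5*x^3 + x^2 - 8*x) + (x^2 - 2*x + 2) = -8*x^4 - 5*x^3 + 2*x^2 - 10*x + 2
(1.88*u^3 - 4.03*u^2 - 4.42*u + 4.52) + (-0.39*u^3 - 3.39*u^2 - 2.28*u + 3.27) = 1.49*u^3 - 7.42*u^2 - 6.7*u + 7.79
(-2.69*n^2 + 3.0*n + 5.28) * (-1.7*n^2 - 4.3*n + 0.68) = 4.573*n^4 + 6.467*n^3 - 23.7052*n^2 - 20.664*n + 3.5904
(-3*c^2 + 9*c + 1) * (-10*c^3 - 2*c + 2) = 30*c^5 - 90*c^4 - 4*c^3 - 24*c^2 + 16*c + 2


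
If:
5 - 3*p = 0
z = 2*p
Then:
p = 5/3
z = 10/3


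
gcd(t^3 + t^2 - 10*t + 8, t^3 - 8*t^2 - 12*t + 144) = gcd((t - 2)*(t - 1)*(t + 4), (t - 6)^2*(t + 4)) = t + 4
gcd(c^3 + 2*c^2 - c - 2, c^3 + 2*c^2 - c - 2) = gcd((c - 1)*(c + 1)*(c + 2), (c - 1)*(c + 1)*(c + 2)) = c^3 + 2*c^2 - c - 2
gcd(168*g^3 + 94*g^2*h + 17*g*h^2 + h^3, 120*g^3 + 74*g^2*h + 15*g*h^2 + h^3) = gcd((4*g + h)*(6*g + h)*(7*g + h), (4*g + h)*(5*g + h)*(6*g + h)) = 24*g^2 + 10*g*h + h^2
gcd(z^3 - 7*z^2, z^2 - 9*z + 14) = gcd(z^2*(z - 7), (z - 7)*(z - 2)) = z - 7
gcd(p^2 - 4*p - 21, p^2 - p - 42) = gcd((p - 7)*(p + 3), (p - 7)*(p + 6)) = p - 7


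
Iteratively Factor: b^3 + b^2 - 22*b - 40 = (b + 2)*(b^2 - b - 20) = (b - 5)*(b + 2)*(b + 4)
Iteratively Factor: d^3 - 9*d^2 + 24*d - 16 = (d - 1)*(d^2 - 8*d + 16) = (d - 4)*(d - 1)*(d - 4)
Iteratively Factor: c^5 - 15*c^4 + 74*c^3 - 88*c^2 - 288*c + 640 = (c - 4)*(c^4 - 11*c^3 + 30*c^2 + 32*c - 160) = (c - 5)*(c - 4)*(c^3 - 6*c^2 + 32) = (c - 5)*(c - 4)*(c + 2)*(c^2 - 8*c + 16) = (c - 5)*(c - 4)^2*(c + 2)*(c - 4)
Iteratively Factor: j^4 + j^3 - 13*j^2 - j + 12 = (j - 1)*(j^3 + 2*j^2 - 11*j - 12) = (j - 3)*(j - 1)*(j^2 + 5*j + 4) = (j - 3)*(j - 1)*(j + 4)*(j + 1)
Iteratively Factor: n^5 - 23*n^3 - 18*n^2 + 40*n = (n - 1)*(n^4 + n^3 - 22*n^2 - 40*n) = (n - 1)*(n + 4)*(n^3 - 3*n^2 - 10*n) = (n - 5)*(n - 1)*(n + 4)*(n^2 + 2*n) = n*(n - 5)*(n - 1)*(n + 4)*(n + 2)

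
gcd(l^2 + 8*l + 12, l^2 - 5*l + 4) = 1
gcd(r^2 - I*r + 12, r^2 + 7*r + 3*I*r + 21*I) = r + 3*I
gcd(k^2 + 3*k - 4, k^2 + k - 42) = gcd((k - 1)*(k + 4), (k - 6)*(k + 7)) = 1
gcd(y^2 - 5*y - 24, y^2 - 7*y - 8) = y - 8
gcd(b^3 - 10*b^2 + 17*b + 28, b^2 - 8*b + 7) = b - 7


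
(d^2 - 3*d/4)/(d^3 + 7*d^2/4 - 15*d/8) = 2/(2*d + 5)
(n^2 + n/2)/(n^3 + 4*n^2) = (n + 1/2)/(n*(n + 4))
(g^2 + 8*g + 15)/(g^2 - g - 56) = (g^2 + 8*g + 15)/(g^2 - g - 56)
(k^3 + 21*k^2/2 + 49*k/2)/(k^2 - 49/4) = 2*k*(k + 7)/(2*k - 7)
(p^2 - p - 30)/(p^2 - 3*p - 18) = (p + 5)/(p + 3)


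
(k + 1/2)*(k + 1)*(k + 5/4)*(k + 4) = k^4 + 27*k^3/4 + 107*k^2/8 + 81*k/8 + 5/2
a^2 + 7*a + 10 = (a + 2)*(a + 5)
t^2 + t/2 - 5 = (t - 2)*(t + 5/2)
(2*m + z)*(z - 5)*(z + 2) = 2*m*z^2 - 6*m*z - 20*m + z^3 - 3*z^2 - 10*z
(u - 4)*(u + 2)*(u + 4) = u^3 + 2*u^2 - 16*u - 32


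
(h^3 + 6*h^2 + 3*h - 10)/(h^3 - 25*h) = (h^2 + h - 2)/(h*(h - 5))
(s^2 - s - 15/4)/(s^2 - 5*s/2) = (s + 3/2)/s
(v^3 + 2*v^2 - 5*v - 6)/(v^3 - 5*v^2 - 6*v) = (v^2 + v - 6)/(v*(v - 6))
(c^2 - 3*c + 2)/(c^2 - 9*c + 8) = (c - 2)/(c - 8)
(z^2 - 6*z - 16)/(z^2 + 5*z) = (z^2 - 6*z - 16)/(z*(z + 5))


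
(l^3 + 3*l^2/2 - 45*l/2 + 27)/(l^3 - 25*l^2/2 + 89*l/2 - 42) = (l^2 + 3*l - 18)/(l^2 - 11*l + 28)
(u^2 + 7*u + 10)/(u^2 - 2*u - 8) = (u + 5)/(u - 4)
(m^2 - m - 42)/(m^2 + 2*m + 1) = (m^2 - m - 42)/(m^2 + 2*m + 1)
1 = 1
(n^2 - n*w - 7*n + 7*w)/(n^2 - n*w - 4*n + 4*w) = (n - 7)/(n - 4)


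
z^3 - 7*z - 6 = (z - 3)*(z + 1)*(z + 2)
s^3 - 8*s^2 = s^2*(s - 8)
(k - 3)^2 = k^2 - 6*k + 9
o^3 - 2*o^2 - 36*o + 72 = (o - 6)*(o - 2)*(o + 6)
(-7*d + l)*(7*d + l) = -49*d^2 + l^2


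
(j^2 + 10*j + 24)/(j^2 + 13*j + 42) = (j + 4)/(j + 7)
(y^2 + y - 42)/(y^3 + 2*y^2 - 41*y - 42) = 1/(y + 1)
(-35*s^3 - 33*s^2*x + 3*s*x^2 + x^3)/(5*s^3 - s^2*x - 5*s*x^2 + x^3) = (7*s + x)/(-s + x)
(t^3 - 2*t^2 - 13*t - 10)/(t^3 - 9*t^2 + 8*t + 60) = (t + 1)/(t - 6)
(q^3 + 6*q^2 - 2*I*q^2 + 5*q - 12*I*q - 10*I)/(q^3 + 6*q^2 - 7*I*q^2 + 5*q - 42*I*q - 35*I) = (q - 2*I)/(q - 7*I)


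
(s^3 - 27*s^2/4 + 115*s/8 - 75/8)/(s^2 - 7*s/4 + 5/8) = (2*s^2 - 11*s + 15)/(2*s - 1)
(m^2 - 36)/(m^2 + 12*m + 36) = (m - 6)/(m + 6)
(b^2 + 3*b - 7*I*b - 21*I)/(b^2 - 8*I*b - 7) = (b + 3)/(b - I)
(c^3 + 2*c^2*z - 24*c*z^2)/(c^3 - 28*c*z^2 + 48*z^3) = c/(c - 2*z)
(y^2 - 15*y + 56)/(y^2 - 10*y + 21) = (y - 8)/(y - 3)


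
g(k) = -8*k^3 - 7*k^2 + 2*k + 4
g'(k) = -24*k^2 - 14*k + 2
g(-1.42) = 9.95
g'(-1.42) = -26.51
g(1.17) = -16.06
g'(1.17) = -47.23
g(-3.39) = 228.44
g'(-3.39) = -226.35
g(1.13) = -14.22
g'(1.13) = -44.47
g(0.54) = 1.78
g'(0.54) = -12.56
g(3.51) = -421.17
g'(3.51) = -342.82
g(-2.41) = 70.50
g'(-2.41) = -103.65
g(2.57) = -172.89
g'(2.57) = -192.50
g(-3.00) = 151.00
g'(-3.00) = -172.00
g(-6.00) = 1468.00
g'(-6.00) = -778.00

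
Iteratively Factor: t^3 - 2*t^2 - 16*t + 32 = (t - 4)*(t^2 + 2*t - 8) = (t - 4)*(t - 2)*(t + 4)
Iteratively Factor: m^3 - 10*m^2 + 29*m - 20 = (m - 1)*(m^2 - 9*m + 20) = (m - 5)*(m - 1)*(m - 4)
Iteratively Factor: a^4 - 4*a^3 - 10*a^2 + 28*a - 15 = (a - 5)*(a^3 + a^2 - 5*a + 3) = (a - 5)*(a - 1)*(a^2 + 2*a - 3) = (a - 5)*(a - 1)*(a + 3)*(a - 1)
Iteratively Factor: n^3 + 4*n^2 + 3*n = (n)*(n^2 + 4*n + 3) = n*(n + 3)*(n + 1)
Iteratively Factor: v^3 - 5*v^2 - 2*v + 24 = (v + 2)*(v^2 - 7*v + 12) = (v - 3)*(v + 2)*(v - 4)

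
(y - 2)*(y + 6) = y^2 + 4*y - 12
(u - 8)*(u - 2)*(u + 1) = u^3 - 9*u^2 + 6*u + 16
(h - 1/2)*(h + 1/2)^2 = h^3 + h^2/2 - h/4 - 1/8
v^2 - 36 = (v - 6)*(v + 6)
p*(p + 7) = p^2 + 7*p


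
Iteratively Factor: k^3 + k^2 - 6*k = (k + 3)*(k^2 - 2*k) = (k - 2)*(k + 3)*(k)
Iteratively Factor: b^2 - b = (b - 1)*(b)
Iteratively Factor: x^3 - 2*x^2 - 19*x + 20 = (x + 4)*(x^2 - 6*x + 5) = (x - 1)*(x + 4)*(x - 5)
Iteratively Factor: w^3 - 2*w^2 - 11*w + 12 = (w - 4)*(w^2 + 2*w - 3) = (w - 4)*(w - 1)*(w + 3)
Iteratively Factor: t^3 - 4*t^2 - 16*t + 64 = (t + 4)*(t^2 - 8*t + 16) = (t - 4)*(t + 4)*(t - 4)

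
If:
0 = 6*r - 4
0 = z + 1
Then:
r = 2/3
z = -1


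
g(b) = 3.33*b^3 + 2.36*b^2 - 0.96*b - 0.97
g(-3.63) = -125.67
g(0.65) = 0.32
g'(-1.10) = 5.94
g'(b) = 9.99*b^2 + 4.72*b - 0.96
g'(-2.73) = 60.61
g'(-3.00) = 74.79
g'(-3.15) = 83.30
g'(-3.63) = 113.54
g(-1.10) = -1.49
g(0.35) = -0.87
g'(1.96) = 46.67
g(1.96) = 31.29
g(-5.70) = -535.51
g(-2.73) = -48.51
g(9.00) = 2609.12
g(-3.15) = -78.61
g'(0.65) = 6.33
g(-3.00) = -66.76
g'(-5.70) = 296.71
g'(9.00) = 850.71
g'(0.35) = 1.92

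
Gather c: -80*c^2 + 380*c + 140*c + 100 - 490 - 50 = -80*c^2 + 520*c - 440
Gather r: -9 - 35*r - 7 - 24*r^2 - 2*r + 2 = -24*r^2 - 37*r - 14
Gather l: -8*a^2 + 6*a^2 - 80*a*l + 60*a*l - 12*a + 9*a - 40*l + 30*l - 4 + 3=-2*a^2 - 3*a + l*(-20*a - 10) - 1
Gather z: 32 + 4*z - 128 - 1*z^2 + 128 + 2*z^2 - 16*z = z^2 - 12*z + 32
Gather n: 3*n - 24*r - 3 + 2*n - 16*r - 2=5*n - 40*r - 5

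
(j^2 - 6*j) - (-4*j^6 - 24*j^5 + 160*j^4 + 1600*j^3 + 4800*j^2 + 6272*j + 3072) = 4*j^6 + 24*j^5 - 160*j^4 - 1600*j^3 - 4799*j^2 - 6278*j - 3072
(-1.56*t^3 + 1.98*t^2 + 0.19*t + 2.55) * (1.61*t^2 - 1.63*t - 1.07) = -2.5116*t^5 + 5.7306*t^4 - 1.2523*t^3 + 1.6772*t^2 - 4.3598*t - 2.7285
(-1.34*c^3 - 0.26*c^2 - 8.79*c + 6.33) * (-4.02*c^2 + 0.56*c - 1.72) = 5.3868*c^5 + 0.2948*c^4 + 37.495*c^3 - 29.9218*c^2 + 18.6636*c - 10.8876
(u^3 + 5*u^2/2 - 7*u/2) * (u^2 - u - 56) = u^5 + 3*u^4/2 - 62*u^3 - 273*u^2/2 + 196*u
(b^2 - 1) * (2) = 2*b^2 - 2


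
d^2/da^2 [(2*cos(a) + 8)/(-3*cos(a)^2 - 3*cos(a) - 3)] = 4*(9*(1 - cos(2*a))^2*cos(a) + 15*(1 - cos(2*a))^2 - 74*cos(a) - 14*cos(2*a) + 12*cos(3*a) - 2*cos(5*a) - 66)/(3*(2*cos(a) + cos(2*a) + 3)^3)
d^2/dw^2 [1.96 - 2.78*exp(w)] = -2.78*exp(w)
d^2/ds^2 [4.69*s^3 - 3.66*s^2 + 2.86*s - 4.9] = 28.14*s - 7.32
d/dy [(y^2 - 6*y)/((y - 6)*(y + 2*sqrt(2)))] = 2*sqrt(2)/(y^2 + 4*sqrt(2)*y + 8)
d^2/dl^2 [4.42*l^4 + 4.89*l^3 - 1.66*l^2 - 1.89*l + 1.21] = 53.04*l^2 + 29.34*l - 3.32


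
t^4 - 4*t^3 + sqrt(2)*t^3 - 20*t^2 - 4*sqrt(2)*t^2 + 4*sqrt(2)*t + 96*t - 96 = (t - 2)^2*(t - 3*sqrt(2))*(t + 4*sqrt(2))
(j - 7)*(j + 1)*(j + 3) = j^3 - 3*j^2 - 25*j - 21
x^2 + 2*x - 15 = (x - 3)*(x + 5)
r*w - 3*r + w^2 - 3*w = (r + w)*(w - 3)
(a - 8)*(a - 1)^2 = a^3 - 10*a^2 + 17*a - 8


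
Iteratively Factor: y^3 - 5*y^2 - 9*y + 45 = (y + 3)*(y^2 - 8*y + 15) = (y - 5)*(y + 3)*(y - 3)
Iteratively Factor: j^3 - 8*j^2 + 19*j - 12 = (j - 3)*(j^2 - 5*j + 4) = (j - 4)*(j - 3)*(j - 1)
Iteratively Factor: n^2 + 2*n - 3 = (n - 1)*(n + 3)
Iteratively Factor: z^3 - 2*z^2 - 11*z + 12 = (z - 1)*(z^2 - z - 12) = (z - 1)*(z + 3)*(z - 4)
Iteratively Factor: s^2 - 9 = (s + 3)*(s - 3)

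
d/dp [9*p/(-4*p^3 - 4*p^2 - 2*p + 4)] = 9*(2*p^3 + p^2 + 1)/(4*p^6 + 8*p^5 + 8*p^4 - 4*p^3 - 7*p^2 - 4*p + 4)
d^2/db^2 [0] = 0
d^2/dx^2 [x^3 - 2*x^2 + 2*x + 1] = 6*x - 4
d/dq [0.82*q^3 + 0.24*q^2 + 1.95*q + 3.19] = 2.46*q^2 + 0.48*q + 1.95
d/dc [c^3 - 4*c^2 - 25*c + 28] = 3*c^2 - 8*c - 25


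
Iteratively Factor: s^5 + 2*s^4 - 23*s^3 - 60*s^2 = (s)*(s^4 + 2*s^3 - 23*s^2 - 60*s) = s*(s - 5)*(s^3 + 7*s^2 + 12*s) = s^2*(s - 5)*(s^2 + 7*s + 12) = s^2*(s - 5)*(s + 4)*(s + 3)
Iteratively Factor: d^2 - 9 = (d + 3)*(d - 3)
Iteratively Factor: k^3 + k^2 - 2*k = (k + 2)*(k^2 - k) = (k - 1)*(k + 2)*(k)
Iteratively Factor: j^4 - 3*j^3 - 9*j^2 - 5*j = (j - 5)*(j^3 + 2*j^2 + j) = j*(j - 5)*(j^2 + 2*j + 1) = j*(j - 5)*(j + 1)*(j + 1)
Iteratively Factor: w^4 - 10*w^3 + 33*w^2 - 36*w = (w)*(w^3 - 10*w^2 + 33*w - 36) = w*(w - 3)*(w^2 - 7*w + 12) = w*(w - 3)^2*(w - 4)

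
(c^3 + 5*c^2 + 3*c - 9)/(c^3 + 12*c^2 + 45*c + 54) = (c - 1)/(c + 6)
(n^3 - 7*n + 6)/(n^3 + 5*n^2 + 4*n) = (n^3 - 7*n + 6)/(n*(n^2 + 5*n + 4))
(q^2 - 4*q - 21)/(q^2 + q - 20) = (q^2 - 4*q - 21)/(q^2 + q - 20)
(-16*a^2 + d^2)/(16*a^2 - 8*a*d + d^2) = (-4*a - d)/(4*a - d)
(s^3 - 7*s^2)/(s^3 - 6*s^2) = (s - 7)/(s - 6)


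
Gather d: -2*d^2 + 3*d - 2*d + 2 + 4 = -2*d^2 + d + 6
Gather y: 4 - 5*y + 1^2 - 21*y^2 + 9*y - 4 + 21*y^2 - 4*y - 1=0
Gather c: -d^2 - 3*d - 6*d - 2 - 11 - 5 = -d^2 - 9*d - 18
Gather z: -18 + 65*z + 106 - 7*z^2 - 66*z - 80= -7*z^2 - z + 8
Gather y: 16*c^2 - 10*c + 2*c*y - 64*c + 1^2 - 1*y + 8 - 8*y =16*c^2 - 74*c + y*(2*c - 9) + 9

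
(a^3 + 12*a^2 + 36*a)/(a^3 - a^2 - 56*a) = (a^2 + 12*a + 36)/(a^2 - a - 56)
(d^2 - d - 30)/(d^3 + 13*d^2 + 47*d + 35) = (d - 6)/(d^2 + 8*d + 7)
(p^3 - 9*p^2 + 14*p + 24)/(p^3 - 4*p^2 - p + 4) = (p - 6)/(p - 1)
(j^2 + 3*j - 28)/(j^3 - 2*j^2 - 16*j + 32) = (j + 7)/(j^2 + 2*j - 8)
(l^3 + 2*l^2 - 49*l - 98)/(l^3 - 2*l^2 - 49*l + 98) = (l + 2)/(l - 2)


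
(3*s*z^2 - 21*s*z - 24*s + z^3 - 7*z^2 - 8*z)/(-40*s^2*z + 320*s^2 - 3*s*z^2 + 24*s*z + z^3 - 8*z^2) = (3*s*z + 3*s + z^2 + z)/(-40*s^2 - 3*s*z + z^2)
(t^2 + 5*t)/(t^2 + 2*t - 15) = t/(t - 3)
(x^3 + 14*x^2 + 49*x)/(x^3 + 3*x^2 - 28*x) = (x + 7)/(x - 4)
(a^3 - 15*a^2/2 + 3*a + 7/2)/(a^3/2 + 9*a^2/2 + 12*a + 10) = (2*a^3 - 15*a^2 + 6*a + 7)/(a^3 + 9*a^2 + 24*a + 20)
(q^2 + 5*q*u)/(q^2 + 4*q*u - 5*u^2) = q/(q - u)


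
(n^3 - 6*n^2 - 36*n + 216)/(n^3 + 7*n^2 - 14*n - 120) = (n^2 - 12*n + 36)/(n^2 + n - 20)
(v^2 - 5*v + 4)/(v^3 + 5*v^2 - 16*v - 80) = (v - 1)/(v^2 + 9*v + 20)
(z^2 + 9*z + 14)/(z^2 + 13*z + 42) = (z + 2)/(z + 6)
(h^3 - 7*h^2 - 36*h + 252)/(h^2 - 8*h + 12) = (h^2 - h - 42)/(h - 2)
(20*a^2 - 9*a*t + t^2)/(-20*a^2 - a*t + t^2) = (-4*a + t)/(4*a + t)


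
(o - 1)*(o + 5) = o^2 + 4*o - 5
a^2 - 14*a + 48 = (a - 8)*(a - 6)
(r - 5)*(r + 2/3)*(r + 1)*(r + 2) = r^4 - 4*r^3/3 - 43*r^2/3 - 56*r/3 - 20/3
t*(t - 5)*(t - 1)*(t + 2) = t^4 - 4*t^3 - 7*t^2 + 10*t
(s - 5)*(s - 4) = s^2 - 9*s + 20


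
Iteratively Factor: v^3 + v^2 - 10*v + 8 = (v - 1)*(v^2 + 2*v - 8) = (v - 1)*(v + 4)*(v - 2)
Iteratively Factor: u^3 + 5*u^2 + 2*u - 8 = (u + 2)*(u^2 + 3*u - 4) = (u - 1)*(u + 2)*(u + 4)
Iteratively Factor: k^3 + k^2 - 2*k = (k + 2)*(k^2 - k) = (k - 1)*(k + 2)*(k)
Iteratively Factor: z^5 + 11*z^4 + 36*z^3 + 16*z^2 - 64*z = (z + 4)*(z^4 + 7*z^3 + 8*z^2 - 16*z) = (z - 1)*(z + 4)*(z^3 + 8*z^2 + 16*z) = z*(z - 1)*(z + 4)*(z^2 + 8*z + 16) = z*(z - 1)*(z + 4)^2*(z + 4)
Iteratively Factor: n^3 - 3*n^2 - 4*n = (n - 4)*(n^2 + n) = n*(n - 4)*(n + 1)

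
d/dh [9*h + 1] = 9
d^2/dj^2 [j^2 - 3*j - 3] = 2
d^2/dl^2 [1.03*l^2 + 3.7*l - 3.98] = 2.06000000000000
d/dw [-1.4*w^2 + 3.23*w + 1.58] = 3.23 - 2.8*w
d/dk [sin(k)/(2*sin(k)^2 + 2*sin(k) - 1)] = (cos(2*k) - 2)*cos(k)/(2*sin(k) - cos(2*k))^2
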